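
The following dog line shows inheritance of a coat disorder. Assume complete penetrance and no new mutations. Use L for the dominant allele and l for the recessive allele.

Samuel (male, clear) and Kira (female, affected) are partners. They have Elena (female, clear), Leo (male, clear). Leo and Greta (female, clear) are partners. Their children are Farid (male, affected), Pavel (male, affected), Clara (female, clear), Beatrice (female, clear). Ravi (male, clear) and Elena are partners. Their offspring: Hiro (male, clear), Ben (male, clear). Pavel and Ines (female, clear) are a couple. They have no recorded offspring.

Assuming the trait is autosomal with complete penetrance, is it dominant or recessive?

recessive

Leo and Greta are both clear yet have an affected child Farid. Under dominance, an affected child requires at least one affected parent, so the trait cannot be dominant.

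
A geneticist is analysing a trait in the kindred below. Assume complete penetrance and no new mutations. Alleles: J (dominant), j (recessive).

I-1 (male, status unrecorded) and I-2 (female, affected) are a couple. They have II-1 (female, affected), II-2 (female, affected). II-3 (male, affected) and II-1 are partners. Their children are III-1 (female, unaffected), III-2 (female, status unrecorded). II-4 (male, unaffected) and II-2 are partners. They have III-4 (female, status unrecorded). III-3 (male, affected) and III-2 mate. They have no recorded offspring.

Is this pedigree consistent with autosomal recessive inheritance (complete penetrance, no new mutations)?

No

Under autosomal recessive, III-1 (unaffected, female) cannot arise from II-3 (affected) × II-1 (affected).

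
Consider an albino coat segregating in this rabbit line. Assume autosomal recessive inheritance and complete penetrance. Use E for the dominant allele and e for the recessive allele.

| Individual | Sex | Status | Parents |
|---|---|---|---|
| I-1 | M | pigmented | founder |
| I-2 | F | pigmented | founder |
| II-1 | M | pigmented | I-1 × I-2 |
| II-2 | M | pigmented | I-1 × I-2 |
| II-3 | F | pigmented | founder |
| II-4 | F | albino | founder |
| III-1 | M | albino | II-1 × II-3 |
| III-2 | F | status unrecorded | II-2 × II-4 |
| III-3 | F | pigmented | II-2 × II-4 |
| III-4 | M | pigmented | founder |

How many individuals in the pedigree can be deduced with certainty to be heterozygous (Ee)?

Obligate heterozygotes: II-1 is pigmented so carries E and passed e to III-1 (ee), so II-1 is Ee; II-3 is pigmented so carries E and passed e to III-1 (ee), so II-3 is Ee; III-3 is pigmented so carries E and received e from II-4 (ee), so III-3 is Ee.
Every other individual is either homozygous by phenotype or has at least one consistent homozygous assignment, so the count is 3.

3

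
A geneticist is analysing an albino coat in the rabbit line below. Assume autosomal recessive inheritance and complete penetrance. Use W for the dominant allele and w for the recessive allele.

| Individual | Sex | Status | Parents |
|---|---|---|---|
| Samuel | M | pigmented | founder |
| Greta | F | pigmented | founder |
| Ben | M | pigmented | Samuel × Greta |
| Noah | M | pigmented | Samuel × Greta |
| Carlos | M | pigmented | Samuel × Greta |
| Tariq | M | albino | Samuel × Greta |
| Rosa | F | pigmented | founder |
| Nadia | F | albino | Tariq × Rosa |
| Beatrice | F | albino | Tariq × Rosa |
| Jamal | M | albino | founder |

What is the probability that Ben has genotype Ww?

2/3

Samuel is pigmented so carries W and passed w to Tariq (ww), so Samuel is Ww.
Greta is pigmented so carries W and passed w to Tariq (ww), so Greta is Ww.
Their cross gives offspring ratios 1/4 WW : 1/2 Ww : 1/4 ww. Conditioning on Ben being pigmented, P(Ww) = 1/2 / 3/4 = 2/3.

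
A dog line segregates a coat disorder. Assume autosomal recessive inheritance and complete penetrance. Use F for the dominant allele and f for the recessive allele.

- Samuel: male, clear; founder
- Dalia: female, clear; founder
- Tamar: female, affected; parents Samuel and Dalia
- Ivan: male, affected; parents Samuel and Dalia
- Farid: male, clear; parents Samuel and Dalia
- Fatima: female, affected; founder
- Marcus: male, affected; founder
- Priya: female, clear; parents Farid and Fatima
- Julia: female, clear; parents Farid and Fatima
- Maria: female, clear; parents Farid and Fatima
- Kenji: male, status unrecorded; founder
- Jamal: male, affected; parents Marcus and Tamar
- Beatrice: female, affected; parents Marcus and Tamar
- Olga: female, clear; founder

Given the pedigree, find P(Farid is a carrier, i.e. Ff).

Samuel is clear so carries F and passed f to Tamar (ff), so Samuel is Ff.
Dalia is clear so carries F and passed f to Tamar (ff), so Dalia is Ff.
Their cross gives offspring ratios 1/4 FF : 1/2 Ff : 1/4 ff. Conditioning on Farid being clear, P(Ff) = 1/2 / 3/4 = 2/3 before taking Farid's own offspring into account.
Fatima is affected, so Fatima is ff.
Now use Farid's offspring. Probability of each recorded status — clear daughter Priya: 1/2 if Farid is Ff, 1 if FF; clear daughter Julia: 1/2 if Farid is Ff, 1 if FF; clear daughter Maria: 1/2 if Farid is Ff, 1 if FF.
Bayes: P(Ff) = 2/3·1/8 / (2/3·1/8 + 1/3·1) = 1/5.

1/5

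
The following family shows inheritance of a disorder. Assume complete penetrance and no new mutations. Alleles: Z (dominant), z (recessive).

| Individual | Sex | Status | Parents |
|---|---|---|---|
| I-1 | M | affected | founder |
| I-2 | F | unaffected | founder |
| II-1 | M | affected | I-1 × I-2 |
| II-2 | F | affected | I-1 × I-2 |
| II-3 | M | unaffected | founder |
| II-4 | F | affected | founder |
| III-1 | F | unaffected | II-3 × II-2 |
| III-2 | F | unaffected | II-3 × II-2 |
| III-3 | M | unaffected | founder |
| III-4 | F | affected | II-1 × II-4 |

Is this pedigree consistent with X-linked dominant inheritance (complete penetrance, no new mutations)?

Under X-linked dominant, II-1 (affected, male) cannot arise from I-1 (affected) × I-2 (unaffected).

No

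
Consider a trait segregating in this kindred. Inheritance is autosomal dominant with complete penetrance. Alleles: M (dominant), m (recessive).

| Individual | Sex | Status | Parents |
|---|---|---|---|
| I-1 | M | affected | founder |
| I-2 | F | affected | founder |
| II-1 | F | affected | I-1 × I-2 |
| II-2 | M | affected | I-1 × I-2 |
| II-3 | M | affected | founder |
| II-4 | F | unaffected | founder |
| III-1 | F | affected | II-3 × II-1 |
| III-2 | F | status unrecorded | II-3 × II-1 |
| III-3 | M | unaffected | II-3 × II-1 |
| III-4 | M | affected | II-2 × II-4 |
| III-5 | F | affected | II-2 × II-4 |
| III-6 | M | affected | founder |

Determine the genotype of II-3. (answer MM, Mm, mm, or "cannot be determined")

Mm

From phenotype alone, II-3 is MM or Mm.
II-3 is affected so carries M and passed m to III-3 (mm), so II-3 is Mm.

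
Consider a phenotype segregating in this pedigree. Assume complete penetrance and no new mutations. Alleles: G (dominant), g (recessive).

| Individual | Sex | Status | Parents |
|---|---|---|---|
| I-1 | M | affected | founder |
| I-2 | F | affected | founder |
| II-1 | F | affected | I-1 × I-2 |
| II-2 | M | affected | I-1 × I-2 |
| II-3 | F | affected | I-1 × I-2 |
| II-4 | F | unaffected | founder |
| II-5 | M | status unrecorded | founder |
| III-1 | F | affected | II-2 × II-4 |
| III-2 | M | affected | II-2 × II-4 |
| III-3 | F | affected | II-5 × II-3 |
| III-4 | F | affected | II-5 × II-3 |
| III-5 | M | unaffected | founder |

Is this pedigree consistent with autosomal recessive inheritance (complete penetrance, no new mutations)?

Yes

A consistent assignment under autosomal recessive exists: I-1 gg, I-2 gg, II-1 gg, II-2 gg, II-3 gg, II-4 Gg, II-5 Gg, III-1 gg, III-2 gg, III-3 gg, III-4 gg, III-5 GG.
In this assignment every recorded phenotype matches its genotype and every non-founder's genotype is obtainable from its parents' genotypes, so the pedigree is consistent.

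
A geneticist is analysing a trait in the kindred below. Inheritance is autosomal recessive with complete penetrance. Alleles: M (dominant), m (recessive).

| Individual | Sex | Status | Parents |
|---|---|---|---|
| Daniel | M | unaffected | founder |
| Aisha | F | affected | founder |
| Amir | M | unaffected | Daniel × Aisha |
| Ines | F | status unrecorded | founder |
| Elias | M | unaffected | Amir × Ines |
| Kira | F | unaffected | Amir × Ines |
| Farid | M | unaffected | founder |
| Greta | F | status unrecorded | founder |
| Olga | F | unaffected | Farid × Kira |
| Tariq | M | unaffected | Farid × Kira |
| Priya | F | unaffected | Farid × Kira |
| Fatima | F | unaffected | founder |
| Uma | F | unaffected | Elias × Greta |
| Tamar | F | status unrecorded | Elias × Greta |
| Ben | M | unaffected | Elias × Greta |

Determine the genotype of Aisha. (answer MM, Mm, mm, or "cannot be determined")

mm

Aisha is affected, so Aisha is mm.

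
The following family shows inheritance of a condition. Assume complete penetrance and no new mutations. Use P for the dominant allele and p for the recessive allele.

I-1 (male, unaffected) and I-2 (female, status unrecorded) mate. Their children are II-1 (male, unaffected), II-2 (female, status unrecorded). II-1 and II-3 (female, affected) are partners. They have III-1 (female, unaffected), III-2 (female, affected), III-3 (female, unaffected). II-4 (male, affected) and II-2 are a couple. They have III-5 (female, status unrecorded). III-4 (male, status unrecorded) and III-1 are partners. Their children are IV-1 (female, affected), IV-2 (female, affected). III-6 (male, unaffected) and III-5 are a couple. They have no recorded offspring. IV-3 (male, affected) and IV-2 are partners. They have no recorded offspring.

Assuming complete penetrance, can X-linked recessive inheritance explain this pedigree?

Under X-linked recessive, III-2 (affected, female) cannot arise from II-1 (unaffected) × II-3 (affected).

No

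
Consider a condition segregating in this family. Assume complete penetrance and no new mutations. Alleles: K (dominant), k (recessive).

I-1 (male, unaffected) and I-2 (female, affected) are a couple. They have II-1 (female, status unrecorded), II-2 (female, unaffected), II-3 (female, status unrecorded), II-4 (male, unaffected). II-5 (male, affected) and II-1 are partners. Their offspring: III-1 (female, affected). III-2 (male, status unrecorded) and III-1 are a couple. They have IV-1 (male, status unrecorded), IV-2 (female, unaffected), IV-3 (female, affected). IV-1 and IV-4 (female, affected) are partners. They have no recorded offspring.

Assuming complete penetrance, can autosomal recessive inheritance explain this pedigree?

A consistent assignment under autosomal recessive exists: I-1 KK, I-2 kk, II-1 Kk, II-2 Kk, II-3 Kk, II-4 Kk, II-5 kk, III-1 kk, III-2 Kk, IV-1 Kk, IV-2 Kk, IV-3 kk, IV-4 kk.
In this assignment every recorded phenotype matches its genotype and every non-founder's genotype is obtainable from its parents' genotypes, so the pedigree is consistent.

Yes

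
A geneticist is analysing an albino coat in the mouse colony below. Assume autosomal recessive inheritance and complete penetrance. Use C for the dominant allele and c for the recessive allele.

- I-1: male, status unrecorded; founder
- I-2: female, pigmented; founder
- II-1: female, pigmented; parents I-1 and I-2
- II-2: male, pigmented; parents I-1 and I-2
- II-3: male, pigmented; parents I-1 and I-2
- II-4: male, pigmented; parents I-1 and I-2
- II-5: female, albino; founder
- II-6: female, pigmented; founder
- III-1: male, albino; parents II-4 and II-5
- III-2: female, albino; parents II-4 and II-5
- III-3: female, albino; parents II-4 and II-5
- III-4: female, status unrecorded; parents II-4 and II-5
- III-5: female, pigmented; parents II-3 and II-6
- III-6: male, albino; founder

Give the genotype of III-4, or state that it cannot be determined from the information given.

III-4's phenotype is unrecorded, and no parent or child forces a single allele at both positions; consistent genotype assignments exist with III-4 as Cc or cc.

cannot be determined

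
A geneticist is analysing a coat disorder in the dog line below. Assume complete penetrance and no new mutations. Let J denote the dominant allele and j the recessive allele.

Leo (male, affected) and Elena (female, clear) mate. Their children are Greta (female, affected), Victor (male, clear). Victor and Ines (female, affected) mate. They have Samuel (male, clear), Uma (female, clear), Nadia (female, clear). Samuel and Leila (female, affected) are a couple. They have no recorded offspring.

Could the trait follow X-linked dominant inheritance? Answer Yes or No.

Yes

A consistent assignment under X-linked dominant exists: Leo X^J Y, Elena X^j X^j, Greta X^J X^j, Victor X^j Y, Ines X^J X^j, Samuel X^j Y, Uma X^j X^j, Nadia X^j X^j, Leila X^J X^J.
In this assignment every recorded phenotype matches its genotype and every non-founder's genotype is obtainable from its parents' genotypes, so the pedigree is consistent.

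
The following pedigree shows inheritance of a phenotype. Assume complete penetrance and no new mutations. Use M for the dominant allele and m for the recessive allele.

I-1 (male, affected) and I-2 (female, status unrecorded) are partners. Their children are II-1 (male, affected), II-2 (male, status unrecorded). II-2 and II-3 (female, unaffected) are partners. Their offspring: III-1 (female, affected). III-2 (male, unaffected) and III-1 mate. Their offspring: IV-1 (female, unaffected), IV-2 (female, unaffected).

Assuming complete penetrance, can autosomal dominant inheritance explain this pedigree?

Yes

A consistent assignment under autosomal dominant exists: I-1 MM, I-2 MM, II-1 MM, II-2 MM, II-3 mm, III-1 Mm, III-2 mm, IV-1 mm, IV-2 mm.
In this assignment every recorded phenotype matches its genotype and every non-founder's genotype is obtainable from its parents' genotypes, so the pedigree is consistent.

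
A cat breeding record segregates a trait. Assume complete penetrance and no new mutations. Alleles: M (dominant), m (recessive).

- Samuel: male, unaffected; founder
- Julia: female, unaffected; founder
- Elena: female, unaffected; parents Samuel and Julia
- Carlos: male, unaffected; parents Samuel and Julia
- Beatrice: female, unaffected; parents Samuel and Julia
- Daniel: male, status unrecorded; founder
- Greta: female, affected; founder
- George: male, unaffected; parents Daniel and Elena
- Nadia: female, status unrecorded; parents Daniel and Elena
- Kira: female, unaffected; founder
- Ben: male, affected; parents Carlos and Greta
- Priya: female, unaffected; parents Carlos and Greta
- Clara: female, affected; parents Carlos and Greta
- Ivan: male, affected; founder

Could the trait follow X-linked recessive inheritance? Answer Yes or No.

No

Under X-linked recessive, Clara (affected, female) cannot arise from Carlos (unaffected) × Greta (affected).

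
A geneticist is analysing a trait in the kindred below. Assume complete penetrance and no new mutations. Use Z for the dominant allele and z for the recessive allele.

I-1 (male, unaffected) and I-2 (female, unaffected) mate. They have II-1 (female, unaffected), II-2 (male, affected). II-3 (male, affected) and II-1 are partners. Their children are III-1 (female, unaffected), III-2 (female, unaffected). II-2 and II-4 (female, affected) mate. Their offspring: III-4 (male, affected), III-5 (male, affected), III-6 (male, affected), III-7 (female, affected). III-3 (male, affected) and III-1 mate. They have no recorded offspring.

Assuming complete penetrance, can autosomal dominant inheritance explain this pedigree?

No

Under autosomal dominant, II-2 (affected, male) cannot arise from I-1 (unaffected) × I-2 (unaffected).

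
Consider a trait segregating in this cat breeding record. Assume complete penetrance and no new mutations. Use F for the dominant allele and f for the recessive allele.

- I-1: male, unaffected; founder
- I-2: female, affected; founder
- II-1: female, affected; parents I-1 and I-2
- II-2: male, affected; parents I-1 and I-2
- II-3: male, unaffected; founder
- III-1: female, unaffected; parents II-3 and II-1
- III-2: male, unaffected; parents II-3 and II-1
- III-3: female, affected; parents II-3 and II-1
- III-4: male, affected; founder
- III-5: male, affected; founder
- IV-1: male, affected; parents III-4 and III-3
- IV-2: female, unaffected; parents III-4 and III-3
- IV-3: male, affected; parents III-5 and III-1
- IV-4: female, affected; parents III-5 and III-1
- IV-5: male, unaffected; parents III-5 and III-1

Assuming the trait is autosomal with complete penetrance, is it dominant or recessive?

III-4 and III-3 are both affected yet have an unaffected child IV-2. Under a recessive model two affected parents are homozygous and every child would be affected, so the trait cannot be recessive.

dominant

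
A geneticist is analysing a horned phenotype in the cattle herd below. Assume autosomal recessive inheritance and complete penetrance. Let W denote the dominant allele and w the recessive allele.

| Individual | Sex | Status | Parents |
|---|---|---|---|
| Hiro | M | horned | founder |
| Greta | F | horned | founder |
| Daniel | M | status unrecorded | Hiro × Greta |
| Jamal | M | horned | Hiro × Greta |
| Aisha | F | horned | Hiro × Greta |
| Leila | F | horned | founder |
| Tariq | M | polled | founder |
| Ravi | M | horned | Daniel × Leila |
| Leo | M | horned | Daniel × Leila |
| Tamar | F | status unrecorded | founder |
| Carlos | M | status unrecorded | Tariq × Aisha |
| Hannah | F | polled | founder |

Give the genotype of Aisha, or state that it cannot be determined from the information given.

ww

Aisha is horned, so Aisha is ww.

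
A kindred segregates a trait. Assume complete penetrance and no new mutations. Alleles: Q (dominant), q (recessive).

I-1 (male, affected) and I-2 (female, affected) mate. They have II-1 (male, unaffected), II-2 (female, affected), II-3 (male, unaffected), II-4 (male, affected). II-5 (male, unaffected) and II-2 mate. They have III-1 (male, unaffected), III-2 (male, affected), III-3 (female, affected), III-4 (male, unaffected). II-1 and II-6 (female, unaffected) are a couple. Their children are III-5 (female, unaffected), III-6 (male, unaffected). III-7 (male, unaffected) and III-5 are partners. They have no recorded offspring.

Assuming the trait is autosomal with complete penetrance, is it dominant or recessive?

dominant

I-1 and I-2 are both affected yet have an unaffected child II-1. Under a recessive model two affected parents are homozygous and every child would be affected, so the trait cannot be recessive.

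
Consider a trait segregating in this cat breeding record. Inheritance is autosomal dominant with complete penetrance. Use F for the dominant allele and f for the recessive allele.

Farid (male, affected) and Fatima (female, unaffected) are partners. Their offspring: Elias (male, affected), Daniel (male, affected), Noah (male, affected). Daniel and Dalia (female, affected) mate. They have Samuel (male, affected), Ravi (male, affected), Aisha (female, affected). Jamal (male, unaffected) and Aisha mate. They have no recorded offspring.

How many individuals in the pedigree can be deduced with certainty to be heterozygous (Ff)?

Obligate heterozygotes: Elias is affected so carries F and received f from Fatima (ff), so Elias is Ff; Daniel is affected so carries F and received f from Fatima (ff), so Daniel is Ff; Noah is affected so carries F and received f from Fatima (ff), so Noah is Ff.
Every other individual is either homozygous by phenotype or has at least one consistent homozygous assignment, so the count is 3.

3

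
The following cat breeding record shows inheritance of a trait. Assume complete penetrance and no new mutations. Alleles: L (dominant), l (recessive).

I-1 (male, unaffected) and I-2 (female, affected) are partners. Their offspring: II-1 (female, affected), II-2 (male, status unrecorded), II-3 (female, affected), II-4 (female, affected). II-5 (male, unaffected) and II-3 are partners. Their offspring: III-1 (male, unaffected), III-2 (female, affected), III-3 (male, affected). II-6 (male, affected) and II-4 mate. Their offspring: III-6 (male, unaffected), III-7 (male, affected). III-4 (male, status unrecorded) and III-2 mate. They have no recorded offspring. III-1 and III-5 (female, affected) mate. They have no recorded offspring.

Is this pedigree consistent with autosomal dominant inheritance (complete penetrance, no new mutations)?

A consistent assignment under autosomal dominant exists: I-1 ll, I-2 LL, II-1 Ll, II-2 Ll, II-3 Ll, II-4 Ll, II-5 ll, II-6 Ll, III-1 ll, III-2 Ll, III-3 Ll, III-4 LL, III-5 LL, III-6 ll, III-7 LL.
In this assignment every recorded phenotype matches its genotype and every non-founder's genotype is obtainable from its parents' genotypes, so the pedigree is consistent.

Yes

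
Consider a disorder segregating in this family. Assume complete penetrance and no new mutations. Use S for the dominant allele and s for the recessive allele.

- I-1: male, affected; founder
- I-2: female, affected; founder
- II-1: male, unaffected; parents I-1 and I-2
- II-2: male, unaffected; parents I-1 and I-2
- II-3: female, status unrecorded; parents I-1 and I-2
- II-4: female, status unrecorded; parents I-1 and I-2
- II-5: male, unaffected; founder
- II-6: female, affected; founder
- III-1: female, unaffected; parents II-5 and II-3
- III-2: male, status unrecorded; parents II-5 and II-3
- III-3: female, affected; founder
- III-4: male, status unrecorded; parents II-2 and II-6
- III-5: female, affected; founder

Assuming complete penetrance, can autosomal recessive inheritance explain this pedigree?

No

Under autosomal recessive, II-1 (unaffected, male) cannot arise from I-1 (affected) × I-2 (affected).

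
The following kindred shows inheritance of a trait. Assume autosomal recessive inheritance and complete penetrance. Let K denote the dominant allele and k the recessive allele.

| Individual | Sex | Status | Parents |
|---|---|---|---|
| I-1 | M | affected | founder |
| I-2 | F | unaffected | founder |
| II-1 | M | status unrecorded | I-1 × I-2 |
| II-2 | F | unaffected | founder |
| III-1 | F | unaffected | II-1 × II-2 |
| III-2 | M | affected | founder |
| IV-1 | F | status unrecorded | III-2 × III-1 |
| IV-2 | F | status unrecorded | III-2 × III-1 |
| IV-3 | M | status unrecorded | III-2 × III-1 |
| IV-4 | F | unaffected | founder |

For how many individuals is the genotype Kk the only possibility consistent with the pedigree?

0

No individual's genotype is forced to Kk by the pedigree, so the count is 0.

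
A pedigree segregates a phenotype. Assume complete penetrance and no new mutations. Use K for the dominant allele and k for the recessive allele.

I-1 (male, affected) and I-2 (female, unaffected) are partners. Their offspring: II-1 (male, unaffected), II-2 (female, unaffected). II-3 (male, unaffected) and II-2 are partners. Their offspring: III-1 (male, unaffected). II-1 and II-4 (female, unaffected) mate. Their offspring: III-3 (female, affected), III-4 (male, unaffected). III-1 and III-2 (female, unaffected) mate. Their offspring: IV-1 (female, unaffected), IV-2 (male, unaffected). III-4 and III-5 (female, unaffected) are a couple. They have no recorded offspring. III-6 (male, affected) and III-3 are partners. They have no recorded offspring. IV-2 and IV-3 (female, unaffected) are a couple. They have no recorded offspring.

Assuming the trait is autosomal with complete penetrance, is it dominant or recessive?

recessive

II-1 and II-4 are both unaffected yet have an affected child III-3. Under dominance, an affected child requires at least one affected parent, so the trait cannot be dominant.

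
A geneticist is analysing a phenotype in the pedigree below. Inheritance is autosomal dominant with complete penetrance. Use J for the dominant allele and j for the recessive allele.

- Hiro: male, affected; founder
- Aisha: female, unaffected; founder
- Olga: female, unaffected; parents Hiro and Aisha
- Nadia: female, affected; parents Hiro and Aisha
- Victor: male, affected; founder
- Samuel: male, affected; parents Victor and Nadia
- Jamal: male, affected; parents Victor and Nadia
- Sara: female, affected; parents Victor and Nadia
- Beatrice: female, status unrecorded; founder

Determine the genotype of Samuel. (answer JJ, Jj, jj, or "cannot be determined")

cannot be determined

Samuel's phenotype allows JJ or Jj, and no parent or child forces a single allele at both positions; consistent genotype assignments exist with Samuel as JJ or Jj.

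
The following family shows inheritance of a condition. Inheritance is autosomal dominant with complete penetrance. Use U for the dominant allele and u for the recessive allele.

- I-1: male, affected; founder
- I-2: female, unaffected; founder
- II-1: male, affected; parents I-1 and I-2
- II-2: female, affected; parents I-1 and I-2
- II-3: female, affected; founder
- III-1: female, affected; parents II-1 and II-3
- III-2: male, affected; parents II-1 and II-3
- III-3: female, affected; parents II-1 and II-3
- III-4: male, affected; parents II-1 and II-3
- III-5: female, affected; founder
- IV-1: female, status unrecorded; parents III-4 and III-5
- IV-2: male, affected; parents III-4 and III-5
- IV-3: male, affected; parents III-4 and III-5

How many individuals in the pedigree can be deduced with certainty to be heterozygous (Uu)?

2

Obligate heterozygotes: II-1 is affected so carries U and received u from I-2 (uu), so II-1 is Uu; II-2 is affected so carries U and received u from I-2 (uu), so II-2 is Uu.
Every other individual is either homozygous by phenotype or has at least one consistent homozygous assignment, so the count is 2.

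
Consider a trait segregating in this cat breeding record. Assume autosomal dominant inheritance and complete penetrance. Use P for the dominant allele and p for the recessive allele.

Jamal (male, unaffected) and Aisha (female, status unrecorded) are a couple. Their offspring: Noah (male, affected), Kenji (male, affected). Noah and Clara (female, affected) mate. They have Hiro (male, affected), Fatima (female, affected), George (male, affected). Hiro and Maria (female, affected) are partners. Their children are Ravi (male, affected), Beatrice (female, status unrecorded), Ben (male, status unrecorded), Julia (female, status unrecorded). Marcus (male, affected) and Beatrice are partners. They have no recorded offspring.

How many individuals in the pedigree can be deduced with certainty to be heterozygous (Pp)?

Obligate heterozygotes: Noah is affected so carries P and received p from Jamal (pp), so Noah is Pp; Kenji is affected so carries P and received p from Jamal (pp), so Kenji is Pp.
Every other individual is either homozygous by phenotype or has at least one consistent homozygous assignment, so the count is 2.

2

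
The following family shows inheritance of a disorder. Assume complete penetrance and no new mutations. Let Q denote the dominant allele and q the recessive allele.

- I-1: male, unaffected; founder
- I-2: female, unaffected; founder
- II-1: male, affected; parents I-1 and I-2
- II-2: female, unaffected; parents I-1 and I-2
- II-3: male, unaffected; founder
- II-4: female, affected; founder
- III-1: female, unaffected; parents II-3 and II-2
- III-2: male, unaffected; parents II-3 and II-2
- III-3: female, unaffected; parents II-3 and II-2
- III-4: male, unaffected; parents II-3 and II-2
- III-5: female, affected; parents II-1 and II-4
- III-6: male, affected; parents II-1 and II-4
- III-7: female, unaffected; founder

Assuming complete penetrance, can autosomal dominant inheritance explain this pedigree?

No

Under autosomal dominant, II-1 (affected, male) cannot arise from I-1 (unaffected) × I-2 (unaffected).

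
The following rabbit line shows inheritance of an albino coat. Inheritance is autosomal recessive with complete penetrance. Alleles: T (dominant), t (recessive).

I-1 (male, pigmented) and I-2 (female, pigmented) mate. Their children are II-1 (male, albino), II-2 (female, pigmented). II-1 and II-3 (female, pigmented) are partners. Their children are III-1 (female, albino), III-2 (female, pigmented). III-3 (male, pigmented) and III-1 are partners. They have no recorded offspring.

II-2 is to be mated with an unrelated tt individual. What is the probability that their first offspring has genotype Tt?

I-1 is pigmented so carries T and passed t to II-1 (tt), so I-1 is Tt.
I-2 is pigmented so carries T and passed t to II-1 (tt), so I-2 is Tt.
II-2 is a pigmented offspring of I-1 (Tt) × I-2 (Tt), whose cross gives 1/4 TT : 1/2 Tt : 1/4 tt; conditioning on being pigmented, II-2 is TT with probability 1/3, Tt with probability 2/3.
Summing over parental genotype combinations, P(offspring has genotype Tt) = 1/3·1 + 2/3·1/2 = 2/3.

2/3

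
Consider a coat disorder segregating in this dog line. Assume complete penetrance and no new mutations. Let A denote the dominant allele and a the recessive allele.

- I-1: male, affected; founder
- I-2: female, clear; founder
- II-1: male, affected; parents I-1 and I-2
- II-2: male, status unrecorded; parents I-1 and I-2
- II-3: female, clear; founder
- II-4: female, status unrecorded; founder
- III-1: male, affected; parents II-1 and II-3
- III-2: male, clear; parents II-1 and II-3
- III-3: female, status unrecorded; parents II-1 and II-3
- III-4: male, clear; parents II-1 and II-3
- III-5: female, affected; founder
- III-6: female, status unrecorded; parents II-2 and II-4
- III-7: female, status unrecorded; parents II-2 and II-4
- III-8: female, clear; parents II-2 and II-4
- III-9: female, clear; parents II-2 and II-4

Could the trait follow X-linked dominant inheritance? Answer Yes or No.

Under X-linked dominant, II-1 (affected, male) cannot arise from I-1 (affected) × I-2 (clear).

No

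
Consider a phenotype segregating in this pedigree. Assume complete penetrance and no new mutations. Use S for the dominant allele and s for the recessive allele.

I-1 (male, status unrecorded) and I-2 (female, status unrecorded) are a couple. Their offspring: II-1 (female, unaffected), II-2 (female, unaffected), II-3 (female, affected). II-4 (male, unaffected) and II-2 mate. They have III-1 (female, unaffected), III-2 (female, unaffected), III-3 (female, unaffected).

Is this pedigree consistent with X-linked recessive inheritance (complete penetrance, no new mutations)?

A consistent assignment under X-linked recessive exists: I-1 X^s Y, I-2 X^S X^s, II-1 X^S X^s, II-2 X^S X^s, II-3 X^s X^s, II-4 X^S Y, III-1 X^S X^S, III-2 X^S X^S, III-3 X^S X^S.
In this assignment every recorded phenotype matches its genotype and every non-founder's genotype is obtainable from its parents' genotypes, so the pedigree is consistent.

Yes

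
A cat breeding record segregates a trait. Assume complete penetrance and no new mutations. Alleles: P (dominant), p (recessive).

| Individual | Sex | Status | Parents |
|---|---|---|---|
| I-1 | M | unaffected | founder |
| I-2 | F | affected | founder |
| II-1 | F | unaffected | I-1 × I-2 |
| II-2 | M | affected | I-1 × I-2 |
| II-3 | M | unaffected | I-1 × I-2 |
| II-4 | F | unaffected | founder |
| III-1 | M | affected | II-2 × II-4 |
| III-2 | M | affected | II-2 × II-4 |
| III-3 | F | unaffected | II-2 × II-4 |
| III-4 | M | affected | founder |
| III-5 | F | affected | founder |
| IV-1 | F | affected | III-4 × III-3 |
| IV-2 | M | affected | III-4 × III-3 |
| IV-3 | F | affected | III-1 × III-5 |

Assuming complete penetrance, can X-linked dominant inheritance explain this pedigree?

No

Under X-linked dominant, III-1 (affected, male) cannot arise from II-2 (affected) × II-4 (unaffected).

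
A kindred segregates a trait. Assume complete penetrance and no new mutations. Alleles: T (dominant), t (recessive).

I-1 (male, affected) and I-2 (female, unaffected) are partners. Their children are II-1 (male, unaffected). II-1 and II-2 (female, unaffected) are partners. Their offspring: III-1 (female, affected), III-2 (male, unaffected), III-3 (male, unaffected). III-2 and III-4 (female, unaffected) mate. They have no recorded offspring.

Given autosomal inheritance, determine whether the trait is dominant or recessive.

recessive

II-1 and II-2 are both unaffected yet have an affected child III-1. Under dominance, an affected child requires at least one affected parent, so the trait cannot be dominant.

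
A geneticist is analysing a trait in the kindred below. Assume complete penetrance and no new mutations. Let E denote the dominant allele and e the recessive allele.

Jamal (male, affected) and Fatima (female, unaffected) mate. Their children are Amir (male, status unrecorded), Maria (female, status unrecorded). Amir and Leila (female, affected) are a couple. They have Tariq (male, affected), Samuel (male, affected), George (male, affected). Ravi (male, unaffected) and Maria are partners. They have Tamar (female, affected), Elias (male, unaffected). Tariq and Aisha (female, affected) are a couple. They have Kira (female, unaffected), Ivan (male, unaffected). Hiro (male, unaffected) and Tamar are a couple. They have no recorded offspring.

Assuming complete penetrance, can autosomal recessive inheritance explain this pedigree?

No

Under autosomal recessive, Kira (unaffected, female) cannot arise from Tariq (affected) × Aisha (affected).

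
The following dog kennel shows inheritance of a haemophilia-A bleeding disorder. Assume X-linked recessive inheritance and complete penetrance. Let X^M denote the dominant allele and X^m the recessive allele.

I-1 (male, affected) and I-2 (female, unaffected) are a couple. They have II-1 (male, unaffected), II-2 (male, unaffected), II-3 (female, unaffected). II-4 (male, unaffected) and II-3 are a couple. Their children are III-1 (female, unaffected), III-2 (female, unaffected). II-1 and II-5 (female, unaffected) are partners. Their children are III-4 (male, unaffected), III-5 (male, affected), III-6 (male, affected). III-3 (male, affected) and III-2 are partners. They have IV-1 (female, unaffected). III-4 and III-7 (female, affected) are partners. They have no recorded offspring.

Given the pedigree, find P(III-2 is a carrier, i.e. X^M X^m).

1/3

II-4 is unaffected, so II-4 is X^M Y.
II-3 is unaffected so carries M and received m from I-1 (X^m Y), so II-3 is X^M X^m.
Their cross gives offspring ratios 1/2 X^M X^M : 1/2 X^M X^m. Conditioning on III-2 being unaffected, P(X^M X^m) = 1/2 / 1 = 1/2 before taking III-2's own offspring into account.
III-3 is affected, so III-3 is X^m Y.
Now use III-2's offspring. Probability of each recorded status — unaffected daughter IV-1: 1/2 if III-2 is X^M X^m, 1 if X^M X^M.
Bayes: P(X^M X^m) = 1/2·1/2 / (1/2·1/2 + 1/2·1) = 1/3.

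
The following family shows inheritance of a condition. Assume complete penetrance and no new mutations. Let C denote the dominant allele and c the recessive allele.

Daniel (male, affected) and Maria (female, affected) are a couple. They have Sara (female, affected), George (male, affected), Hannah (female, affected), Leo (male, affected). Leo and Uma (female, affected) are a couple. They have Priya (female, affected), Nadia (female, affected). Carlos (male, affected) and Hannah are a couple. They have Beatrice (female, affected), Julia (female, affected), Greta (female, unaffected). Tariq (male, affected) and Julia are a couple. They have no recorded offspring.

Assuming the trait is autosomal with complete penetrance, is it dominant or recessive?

Carlos and Hannah are both affected yet have an unaffected child Greta. Under a recessive model two affected parents are homozygous and every child would be affected, so the trait cannot be recessive.

dominant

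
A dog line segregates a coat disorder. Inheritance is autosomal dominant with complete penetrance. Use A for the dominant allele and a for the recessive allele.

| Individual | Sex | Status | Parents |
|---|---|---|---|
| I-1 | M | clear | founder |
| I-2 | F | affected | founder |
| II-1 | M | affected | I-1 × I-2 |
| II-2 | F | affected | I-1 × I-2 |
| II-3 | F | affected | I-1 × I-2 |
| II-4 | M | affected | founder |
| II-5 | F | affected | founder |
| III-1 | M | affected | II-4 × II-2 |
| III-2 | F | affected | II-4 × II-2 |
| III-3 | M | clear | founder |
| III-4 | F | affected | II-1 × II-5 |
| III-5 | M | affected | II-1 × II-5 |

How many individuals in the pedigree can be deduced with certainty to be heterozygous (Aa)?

Obligate heterozygotes: II-1 is affected so carries A and received a from I-1 (aa), so II-1 is Aa; II-2 is affected so carries A and received a from I-1 (aa), so II-2 is Aa; II-3 is affected so carries A and received a from I-1 (aa), so II-3 is Aa.
Every other individual is either homozygous by phenotype or has at least one consistent homozygous assignment, so the count is 3.

3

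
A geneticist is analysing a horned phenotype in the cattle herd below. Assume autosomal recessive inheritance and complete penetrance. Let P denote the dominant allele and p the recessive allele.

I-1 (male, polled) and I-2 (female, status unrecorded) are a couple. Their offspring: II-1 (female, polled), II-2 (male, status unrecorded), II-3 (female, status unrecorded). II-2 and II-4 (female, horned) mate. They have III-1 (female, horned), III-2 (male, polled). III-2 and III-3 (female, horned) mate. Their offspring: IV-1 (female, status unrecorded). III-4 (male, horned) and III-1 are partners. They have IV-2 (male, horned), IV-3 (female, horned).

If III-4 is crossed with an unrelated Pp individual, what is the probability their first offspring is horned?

1/2

III-4 is horned, so III-4 is pp.
The cross gives 1/2 Pp : 1/2 pp, so P(offspring is horned) = 1/2.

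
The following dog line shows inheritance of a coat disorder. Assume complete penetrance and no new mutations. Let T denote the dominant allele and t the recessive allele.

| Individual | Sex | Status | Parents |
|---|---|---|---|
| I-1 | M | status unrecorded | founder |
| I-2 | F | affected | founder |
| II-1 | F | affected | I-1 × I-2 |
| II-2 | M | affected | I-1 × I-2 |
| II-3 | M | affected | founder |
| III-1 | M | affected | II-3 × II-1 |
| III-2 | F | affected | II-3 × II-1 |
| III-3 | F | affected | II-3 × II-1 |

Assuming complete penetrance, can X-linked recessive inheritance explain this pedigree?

Yes

A consistent assignment under X-linked recessive exists: I-1 X^t Y, I-2 X^t X^t, II-1 X^t X^t, II-2 X^t Y, II-3 X^t Y, III-1 X^t Y, III-2 X^t X^t, III-3 X^t X^t.
In this assignment every recorded phenotype matches its genotype and every non-founder's genotype is obtainable from its parents' genotypes, so the pedigree is consistent.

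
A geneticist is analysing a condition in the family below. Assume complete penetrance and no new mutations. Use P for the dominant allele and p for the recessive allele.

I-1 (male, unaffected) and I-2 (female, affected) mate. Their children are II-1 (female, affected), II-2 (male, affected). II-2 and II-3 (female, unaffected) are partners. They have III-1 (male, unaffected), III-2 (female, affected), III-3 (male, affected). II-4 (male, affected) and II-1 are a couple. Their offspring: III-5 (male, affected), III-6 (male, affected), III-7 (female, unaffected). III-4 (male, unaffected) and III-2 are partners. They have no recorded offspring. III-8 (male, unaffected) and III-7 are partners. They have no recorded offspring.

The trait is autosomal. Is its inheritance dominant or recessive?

dominant

II-4 and II-1 are both affected yet have an unaffected child III-7. Under a recessive model two affected parents are homozygous and every child would be affected, so the trait cannot be recessive.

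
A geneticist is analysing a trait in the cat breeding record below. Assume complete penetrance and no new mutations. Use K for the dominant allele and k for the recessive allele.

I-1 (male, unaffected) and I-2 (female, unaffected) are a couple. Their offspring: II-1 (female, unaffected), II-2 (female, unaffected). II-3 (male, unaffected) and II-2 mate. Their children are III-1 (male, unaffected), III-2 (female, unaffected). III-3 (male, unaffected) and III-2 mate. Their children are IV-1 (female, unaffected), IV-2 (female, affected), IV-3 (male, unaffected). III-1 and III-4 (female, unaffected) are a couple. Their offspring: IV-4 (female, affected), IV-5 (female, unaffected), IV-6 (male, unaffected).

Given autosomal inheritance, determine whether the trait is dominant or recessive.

recessive

III-3 and III-2 are both unaffected yet have an affected child IV-2. Under dominance, an affected child requires at least one affected parent, so the trait cannot be dominant.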